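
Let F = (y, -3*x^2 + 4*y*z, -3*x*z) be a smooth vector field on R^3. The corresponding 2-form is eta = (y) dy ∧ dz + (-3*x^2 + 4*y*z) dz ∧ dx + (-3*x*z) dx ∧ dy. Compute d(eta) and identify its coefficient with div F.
d(eta) = (-3*x + 4*z) dx ∧ dy ∧ dz; div F = -3*x + 4*z

For a 2-form in R^3 of the form above, applying d gives a 3-form with coefficient ∂P/∂x + ∂Q/∂y + ∂R/∂z:
  ∂P/∂x = 0
  ∂Q/∂y = 4*z
  ∂R/∂z = -3*x
Sum = -3*x + 4*z, which is exactly div F.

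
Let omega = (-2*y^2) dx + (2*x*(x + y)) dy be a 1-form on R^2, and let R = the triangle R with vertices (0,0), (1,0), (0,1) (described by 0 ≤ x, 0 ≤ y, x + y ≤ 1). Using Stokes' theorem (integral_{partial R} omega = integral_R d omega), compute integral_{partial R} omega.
integral_(partial R) omega = 5/3

Stokes: integral_partial_R omega = integral_R d omega with d omega = (∂Q/∂x - ∂P/∂y) dx ∧ dy.
  ∂Q/∂x = 4*x + 2*y
  ∂P/∂y = -4*y
  integrand = ∂Q/∂x - ∂P/∂y = 4*x + 6*y.
Integrating over R: integral_0^1 integral_0^{1-x} (4*x + 6*y) dy dx = 5/3.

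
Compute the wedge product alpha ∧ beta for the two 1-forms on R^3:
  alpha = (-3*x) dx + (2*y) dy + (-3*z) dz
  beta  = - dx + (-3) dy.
alpha ∧ beta = (9*x + 2*y) dx ∧ dy + (-3*z) dx ∧ dz + (-9*z) dy ∧ dz

Distribute the wedge, using dx_i ∧ dx_j = -dx_j ∧ dx_i and dx_i ∧ dx_i = 0. For each pair (i, j) with i < j, the coefficient of dx_i ∧ dx_j in alpha ∧ beta is (alpha_i * beta_j - alpha_j * beta_i). Collecting: alpha ∧ beta = (9*x + 2*y) dx ∧ dy + (-3*z) dx ∧ dz + (-9*z) dy ∧ dz.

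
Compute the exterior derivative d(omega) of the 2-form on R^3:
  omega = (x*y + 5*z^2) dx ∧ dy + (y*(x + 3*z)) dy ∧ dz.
d(omega) = (y + 10*z) dx ∧ dy ∧ dz

For a 2-form omega = sum_{i<j} g_{ij} dx_i ∧ dx_j, the exterior derivative is
  d(omega) = sum_{i<j} d(g_{ij}) ∧ dx_i ∧ dx_j = sum_{i<j, k} (∂g_{ij}/∂x_k) dx_k ∧ dx_i ∧ dx_j.
Expand each term, using dx_k ∧ dx_i ∧ dx_j = sgn(permutation) dx_{(a)} ∧ dx_{(b)} ∧ dx_{(c)} with (a < b < c) sorted:
  d(x*y + 5*z^2) includes (∂/∂z)(x*y + 5*z^2) dz = (10*z) dz, which multiplied by dx ∧ dy gives (10*z) dx ∧ dy ∧ dz
  d(y*(x + 3*z)) includes (∂/∂x)(y*(x + 3*z)) dx = (y) dx, which multiplied by dy ∧ dz gives (y) dx ∧ dy ∧ dz
Collecting like 3-forms: d(omega) = (y + 10*z) dx ∧ dy ∧ dz.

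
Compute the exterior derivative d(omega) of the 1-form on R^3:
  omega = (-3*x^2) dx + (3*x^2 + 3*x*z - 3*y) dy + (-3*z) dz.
d(omega) = (6*x + 3*z) dx ∧ dy + (-3*x) dy ∧ dz

For a 1-form omega = sum_i f_i dx_i, the exterior derivative is
  d(omega) = sum_{i < j} (∂f_j/∂x_i - ∂f_i/∂x_j) dx_i ∧ dx_j.
  coefficient of dx ∧ dy: ∂f_2/∂x - ∂f_1/∂y = ∂(3*x^2 + 3*x*z - 3*y)/∂x - ∂(-3*x^2)/∂y = 6*x + 3*z
  coefficient of dy ∧ dz: ∂f_3/∂y - ∂f_2/∂z = ∂(-3*z)/∂y - ∂(3*x^2 + 3*x*z - 3*y)/∂z = -3*x
Assembling: d(omega) = (6*x + 3*z) dx ∧ dy + (-3*x) dy ∧ dz.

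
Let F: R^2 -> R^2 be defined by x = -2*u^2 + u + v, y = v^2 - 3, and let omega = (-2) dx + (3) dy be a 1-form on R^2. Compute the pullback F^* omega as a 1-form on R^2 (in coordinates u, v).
F^* omega = (8*u - 2) du + (6*v - 2) dv

Using F^*(f dg) = (f ∘ F) d(g ∘ F), substitute each coordinate x_i by F_i(u, v) in f_i, and replace dx_i by d F_i = (∂F_i/∂u) du + (∂F_i/∂v) dv.
  For the x component: f_1(F) = -2; d F_1 = (1 - 4*u) du + (1) dv
  For the y component: f_2(F) = 3; d F_2 = (0) du + (2*v) dv
Combining and collecting du, dv coefficients:
  coeff of du: 8*u - 2
  coeff of dv: 6*v - 2
F^* omega = (8*u - 2) du + (6*v - 2) dv.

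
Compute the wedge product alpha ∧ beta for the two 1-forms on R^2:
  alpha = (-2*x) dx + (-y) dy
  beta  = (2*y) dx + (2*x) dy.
alpha ∧ beta = (-4*x^2 + 2*y^2) dx ∧ dy

Distribute the wedge, using dx_i ∧ dx_j = -dx_j ∧ dx_i and dx_i ∧ dx_i = 0. For each pair (i, j) with i < j, the coefficient of dx_i ∧ dx_j in alpha ∧ beta is (alpha_i * beta_j - alpha_j * beta_i). Collecting: alpha ∧ beta = (-4*x^2 + 2*y^2) dx ∧ dy.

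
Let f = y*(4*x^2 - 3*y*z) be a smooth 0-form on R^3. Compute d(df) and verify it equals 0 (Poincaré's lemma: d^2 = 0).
d(df) = 0

Step 1: df = sum_i (∂f/∂x_i) dx_i = (8*x*y) dx + (4*x^2 - 6*y*z) dy + (-3*y^2) dz.
Step 2: Apply d again. Using the 1-form formula, the coefficient of dx ∧ dy in d(df) is ∂^2 f/∂x ∂y - ∂^2 f/∂y ∂x = (8*x) - (8*x) = 0 (equality of mixed partials for smooth f).
Similarly for dx ∧ dz and dy ∧ dz — all coefficients vanish. So d(df) = 0.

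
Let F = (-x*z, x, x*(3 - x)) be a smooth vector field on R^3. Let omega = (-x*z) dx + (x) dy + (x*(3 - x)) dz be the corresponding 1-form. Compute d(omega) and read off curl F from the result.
d(omega) = (0) dy ∧ dz + (x - 3) dz ∧ dx + (1) dx ∧ dy; curl F = (0, x - 3, 1)

d omega = sum_{i<j} (∂f_j/∂x_i - ∂f_i/∂x_j) dx_i ∧ dx_j. Under the identification (dy ∧ dz, dz ∧ dx, dx ∧ dy) ↔ (e_x, e_y, e_z), the coefficients are exactly the components of curl F. Compute:
  ∂R/∂y - ∂Q/∂z = (0) - (0) = 0
  ∂P/∂z - ∂R/∂x = (-x) - (3 - 2*x) = x - 3
  ∂Q/∂x - ∂P/∂y = (1) - (0) = 1.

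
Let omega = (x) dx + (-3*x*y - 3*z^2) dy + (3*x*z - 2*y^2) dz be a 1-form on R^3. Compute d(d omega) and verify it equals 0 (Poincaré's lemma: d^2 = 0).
d(d omega) = 0

Step 1: d omega = sum_{i<j} (∂f_j/∂x_i - ∂f_i/∂x_j) dx_i ∧ dx_j:
  coeff of dx ∧ dy: -3*y
  coeff of dx ∧ dz: 3*z
  coeff of dy ∧ dz: -4*y + 6*z
Step 2: Apply d again to each 2-form coefficient. The only possible 3-form in R^3 is dx ∧ dy ∧ dz, with coefficient
  ∂(coeff of dy∧dz)/∂x - ∂(coeff of dx∧dz)/∂y + ∂(coeff of dx∧dy)/∂z
  = ∂/∂x (-4*y + 6*z) - ∂/∂y (3*z) + ∂/∂z (-3*y).
Each of these terms simplifies to sums of mixed partials that cancel in pairs. The result is 0 (by equality of mixed partials for smooth functions — Schwarz / Clairaut).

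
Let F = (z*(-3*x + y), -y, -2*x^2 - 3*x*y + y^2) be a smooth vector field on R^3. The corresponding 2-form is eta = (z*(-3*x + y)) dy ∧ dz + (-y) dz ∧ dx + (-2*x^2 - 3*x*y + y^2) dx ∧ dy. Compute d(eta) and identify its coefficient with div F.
d(eta) = (-3*z - 1) dx ∧ dy ∧ dz; div F = -3*z - 1

For a 2-form in R^3 of the form above, applying d gives a 3-form with coefficient ∂P/∂x + ∂Q/∂y + ∂R/∂z:
  ∂P/∂x = -3*z
  ∂Q/∂y = -1
  ∂R/∂z = 0
Sum = -3*z - 1, which is exactly div F.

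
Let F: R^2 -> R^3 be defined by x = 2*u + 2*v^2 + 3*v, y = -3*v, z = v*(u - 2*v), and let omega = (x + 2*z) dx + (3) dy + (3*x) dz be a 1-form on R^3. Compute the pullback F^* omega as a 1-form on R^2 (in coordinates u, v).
F^* omega = (10*u*v + 4*u + 6*v^3 + 5*v^2 + 6*v) du + (6*u^2 + 14*u*v^2 - u*v + 6*u - 32*v^3 - 30*v^2 + 9*v - 9) dv

Using F^*(f dg) = (f ∘ F) d(g ∘ F), substitute each coordinate x_i by F_i(u, v) in f_i, and replace dx_i by d F_i = (∂F_i/∂u) du + (∂F_i/∂v) dv.
  For the x component: f_1(F) = 2*u*v + 2*u - 2*v^2 + 3*v; d F_1 = (2) du + (4*v + 3) dv
  For the y component: f_2(F) = 3; d F_2 = (0) du + (-3) dv
  For the z component: f_3(F) = 6*u + 6*v^2 + 9*v; d F_3 = (v) du + (u - 4*v) dv
Combining and collecting du, dv coefficients:
  coeff of du: 10*u*v + 4*u + 6*v^3 + 5*v^2 + 6*v
  coeff of dv: 6*u^2 + 14*u*v^2 - u*v + 6*u - 32*v^3 - 30*v^2 + 9*v - 9
F^* omega = (10*u*v + 4*u + 6*v^3 + 5*v^2 + 6*v) du + (6*u^2 + 14*u*v^2 - u*v + 6*u - 32*v^3 - 30*v^2 + 9*v - 9) dv.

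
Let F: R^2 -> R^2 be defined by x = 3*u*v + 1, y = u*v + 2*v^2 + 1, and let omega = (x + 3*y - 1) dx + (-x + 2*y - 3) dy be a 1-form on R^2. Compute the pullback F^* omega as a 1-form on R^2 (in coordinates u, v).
F^* omega = (v*(17*u*v + 22*v^2 + 7)) du + (17*u^2*v + 18*u*v^2 + 7*u + 16*v^3 - 8*v) dv

Using F^*(f dg) = (f ∘ F) d(g ∘ F), substitute each coordinate x_i by F_i(u, v) in f_i, and replace dx_i by d F_i = (∂F_i/∂u) du + (∂F_i/∂v) dv.
  For the x component: f_1(F) = 6*u*v + 6*v^2 + 3; d F_1 = (3*v) du + (3*u) dv
  For the y component: f_2(F) = -u*v + 4*v^2 - 2; d F_2 = (v) du + (u + 4*v) dv
Combining and collecting du, dv coefficients:
  coeff of du: v*(17*u*v + 22*v^2 + 7)
  coeff of dv: 17*u^2*v + 18*u*v^2 + 7*u + 16*v^3 - 8*v
F^* omega = (v*(17*u*v + 22*v^2 + 7)) du + (17*u^2*v + 18*u*v^2 + 7*u + 16*v^3 - 8*v) dv.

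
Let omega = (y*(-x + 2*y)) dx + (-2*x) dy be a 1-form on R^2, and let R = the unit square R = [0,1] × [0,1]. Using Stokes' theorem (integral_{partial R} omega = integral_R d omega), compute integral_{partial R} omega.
integral_(partial R) omega = -7/2

Stokes: integral_partial_R omega = integral_R d omega with d omega = (∂Q/∂x - ∂P/∂y) dx ∧ dy.
  ∂Q/∂x = -2
  ∂P/∂y = -x + 4*y
  integrand = ∂Q/∂x - ∂P/∂y = x - 4*y - 2.
Integrating over R: integral_0^1 integral_0^1 (x - 4*y - 2) dx dy = -7/2.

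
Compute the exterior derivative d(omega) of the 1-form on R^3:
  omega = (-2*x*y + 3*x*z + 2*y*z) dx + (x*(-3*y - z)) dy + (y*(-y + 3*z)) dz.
d(omega) = (2*x - 3*y - 3*z) dx ∧ dy + (-3*x - 2*y) dx ∧ dz + (x - 2*y + 3*z) dy ∧ dz

For a 1-form omega = sum_i f_i dx_i, the exterior derivative is
  d(omega) = sum_{i < j} (∂f_j/∂x_i - ∂f_i/∂x_j) dx_i ∧ dx_j.
  coefficient of dx ∧ dy: ∂f_2/∂x - ∂f_1/∂y = ∂(x*(-3*y - z))/∂x - ∂(-2*x*y + 3*x*z + 2*y*z)/∂y = 2*x - 3*y - 3*z
  coefficient of dx ∧ dz: ∂f_3/∂x - ∂f_1/∂z = ∂(y*(-y + 3*z))/∂x - ∂(-2*x*y + 3*x*z + 2*y*z)/∂z = -3*x - 2*y
  coefficient of dy ∧ dz: ∂f_3/∂y - ∂f_2/∂z = ∂(y*(-y + 3*z))/∂y - ∂(x*(-3*y - z))/∂z = x - 2*y + 3*z
Assembling: d(omega) = (2*x - 3*y - 3*z) dx ∧ dy + (-3*x - 2*y) dx ∧ dz + (x - 2*y + 3*z) dy ∧ dz.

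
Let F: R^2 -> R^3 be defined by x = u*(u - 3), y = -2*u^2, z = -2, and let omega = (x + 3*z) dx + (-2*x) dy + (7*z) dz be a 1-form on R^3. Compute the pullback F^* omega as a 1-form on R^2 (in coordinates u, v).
F^* omega = (10*u^3 - 33*u^2 - 3*u + 18) du

Using F^*(f dg) = (f ∘ F) d(g ∘ F), substitute each coordinate x_i by F_i(u, v) in f_i, and replace dx_i by d F_i = (∂F_i/∂u) du + (∂F_i/∂v) dv.
  For the x component: f_1(F) = u^2 - 3*u - 6; d F_1 = (2*u - 3) du + (0) dv
  For the y component: f_2(F) = 2*u*(3 - u); d F_2 = (-4*u) du + (0) dv
  For the z component: f_3(F) = -14; d F_3 = (0) du + (0) dv
Combining and collecting du, dv coefficients:
  coeff of du: 10*u^3 - 33*u^2 - 3*u + 18
  coeff of dv: 0
F^* omega = (10*u^3 - 33*u^2 - 3*u + 18) du.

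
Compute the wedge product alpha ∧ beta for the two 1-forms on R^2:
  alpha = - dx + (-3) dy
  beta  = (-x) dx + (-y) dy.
alpha ∧ beta = (-3*x + y) dx ∧ dy

Distribute the wedge, using dx_i ∧ dx_j = -dx_j ∧ dx_i and dx_i ∧ dx_i = 0. For each pair (i, j) with i < j, the coefficient of dx_i ∧ dx_j in alpha ∧ beta is (alpha_i * beta_j - alpha_j * beta_i). Collecting: alpha ∧ beta = (-3*x + y) dx ∧ dy.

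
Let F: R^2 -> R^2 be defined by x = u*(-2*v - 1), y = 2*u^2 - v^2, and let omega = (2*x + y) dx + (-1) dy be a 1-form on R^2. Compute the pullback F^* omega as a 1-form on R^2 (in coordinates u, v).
F^* omega = (-4*u^2*v - 2*u^2 + 8*u*v^2 + 8*u*v - 2*u + 2*v^3 + v^2) du + (-4*u^3 + 8*u^2*v + 4*u^2 + 2*u*v^2 + 2*v) dv

Using F^*(f dg) = (f ∘ F) d(g ∘ F), substitute each coordinate x_i by F_i(u, v) in f_i, and replace dx_i by d F_i = (∂F_i/∂u) du + (∂F_i/∂v) dv.
  For the x component: f_1(F) = 2*u^2 - 4*u*v - 2*u - v^2; d F_1 = (-2*v - 1) du + (-2*u) dv
  For the y component: f_2(F) = -1; d F_2 = (4*u) du + (-2*v) dv
Combining and collecting du, dv coefficients:
  coeff of du: -4*u^2*v - 2*u^2 + 8*u*v^2 + 8*u*v - 2*u + 2*v^3 + v^2
  coeff of dv: -4*u^3 + 8*u^2*v + 4*u^2 + 2*u*v^2 + 2*v
F^* omega = (-4*u^2*v - 2*u^2 + 8*u*v^2 + 8*u*v - 2*u + 2*v^3 + v^2) du + (-4*u^3 + 8*u^2*v + 4*u^2 + 2*u*v^2 + 2*v) dv.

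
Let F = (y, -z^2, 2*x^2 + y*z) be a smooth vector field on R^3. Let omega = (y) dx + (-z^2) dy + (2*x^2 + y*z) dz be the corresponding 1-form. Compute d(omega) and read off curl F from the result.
d(omega) = (3*z) dy ∧ dz + (-4*x) dz ∧ dx + (-1) dx ∧ dy; curl F = (3*z, -4*x, -1)

d omega = sum_{i<j} (∂f_j/∂x_i - ∂f_i/∂x_j) dx_i ∧ dx_j. Under the identification (dy ∧ dz, dz ∧ dx, dx ∧ dy) ↔ (e_x, e_y, e_z), the coefficients are exactly the components of curl F. Compute:
  ∂R/∂y - ∂Q/∂z = (z) - (-2*z) = 3*z
  ∂P/∂z - ∂R/∂x = (0) - (4*x) = -4*x
  ∂Q/∂x - ∂P/∂y = (0) - (1) = -1.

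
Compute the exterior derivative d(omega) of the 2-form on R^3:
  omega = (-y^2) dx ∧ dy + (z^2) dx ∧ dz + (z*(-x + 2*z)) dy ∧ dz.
d(omega) = (-z) dx ∧ dy ∧ dz

For a 2-form omega = sum_{i<j} g_{ij} dx_i ∧ dx_j, the exterior derivative is
  d(omega) = sum_{i<j} d(g_{ij}) ∧ dx_i ∧ dx_j = sum_{i<j, k} (∂g_{ij}/∂x_k) dx_k ∧ dx_i ∧ dx_j.
Expand each term, using dx_k ∧ dx_i ∧ dx_j = sgn(permutation) dx_{(a)} ∧ dx_{(b)} ∧ dx_{(c)} with (a < b < c) sorted:
  d(z*(-x + 2*z)) includes (∂/∂x)(z*(-x + 2*z)) dx = (-z) dx, which multiplied by dy ∧ dz gives (-z) dx ∧ dy ∧ dz
Collecting like 3-forms: d(omega) = (-z) dx ∧ dy ∧ dz.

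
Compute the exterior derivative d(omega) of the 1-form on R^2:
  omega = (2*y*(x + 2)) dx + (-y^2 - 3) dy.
d(omega) = (-2*x - 4) dx ∧ dy

For a 1-form omega = sum_i f_i dx_i, the exterior derivative is
  d(omega) = sum_{i < j} (∂f_j/∂x_i - ∂f_i/∂x_j) dx_i ∧ dx_j.
  coefficient of dx ∧ dy: ∂f_2/∂x - ∂f_1/∂y = ∂(-y^2 - 3)/∂x - ∂(2*y*(x + 2))/∂y = -2*x - 4
Assembling: d(omega) = (-2*x - 4) dx ∧ dy.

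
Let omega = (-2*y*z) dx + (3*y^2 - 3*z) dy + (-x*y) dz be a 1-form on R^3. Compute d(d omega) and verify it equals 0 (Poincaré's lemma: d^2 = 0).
d(d omega) = 0

Step 1: d omega = sum_{i<j} (∂f_j/∂x_i - ∂f_i/∂x_j) dx_i ∧ dx_j:
  coeff of dx ∧ dy: 2*z
  coeff of dx ∧ dz: y
  coeff of dy ∧ dz: 3 - x
Step 2: Apply d again to each 2-form coefficient. The only possible 3-form in R^3 is dx ∧ dy ∧ dz, with coefficient
  ∂(coeff of dy∧dz)/∂x - ∂(coeff of dx∧dz)/∂y + ∂(coeff of dx∧dy)/∂z
  = ∂/∂x (3 - x) - ∂/∂y (y) + ∂/∂z (2*z).
Each of these terms simplifies to sums of mixed partials that cancel in pairs. The result is 0 (by equality of mixed partials for smooth functions — Schwarz / Clairaut).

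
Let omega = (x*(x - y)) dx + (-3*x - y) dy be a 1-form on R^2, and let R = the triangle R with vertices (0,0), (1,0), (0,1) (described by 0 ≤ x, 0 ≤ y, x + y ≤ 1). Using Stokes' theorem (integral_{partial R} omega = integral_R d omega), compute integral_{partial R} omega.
integral_(partial R) omega = -4/3

Stokes: integral_partial_R omega = integral_R d omega with d omega = (∂Q/∂x - ∂P/∂y) dx ∧ dy.
  ∂Q/∂x = -3
  ∂P/∂y = -x
  integrand = ∂Q/∂x - ∂P/∂y = x - 3.
Integrating over R: integral_0^1 integral_0^{1-x} (x - 3) dy dx = -4/3.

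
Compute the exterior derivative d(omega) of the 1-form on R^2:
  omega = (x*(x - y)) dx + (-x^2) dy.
d(omega) = (-x) dx ∧ dy

For a 1-form omega = sum_i f_i dx_i, the exterior derivative is
  d(omega) = sum_{i < j} (∂f_j/∂x_i - ∂f_i/∂x_j) dx_i ∧ dx_j.
  coefficient of dx ∧ dy: ∂f_2/∂x - ∂f_1/∂y = ∂(-x^2)/∂x - ∂(x*(x - y))/∂y = -x
Assembling: d(omega) = (-x) dx ∧ dy.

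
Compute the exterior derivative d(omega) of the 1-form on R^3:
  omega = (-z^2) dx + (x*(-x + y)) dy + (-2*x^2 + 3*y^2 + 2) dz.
d(omega) = (-2*x + y) dx ∧ dy + (-4*x + 2*z) dx ∧ dz + (6*y) dy ∧ dz

For a 1-form omega = sum_i f_i dx_i, the exterior derivative is
  d(omega) = sum_{i < j} (∂f_j/∂x_i - ∂f_i/∂x_j) dx_i ∧ dx_j.
  coefficient of dx ∧ dy: ∂f_2/∂x - ∂f_1/∂y = ∂(x*(-x + y))/∂x - ∂(-z^2)/∂y = -2*x + y
  coefficient of dx ∧ dz: ∂f_3/∂x - ∂f_1/∂z = ∂(-2*x^2 + 3*y^2 + 2)/∂x - ∂(-z^2)/∂z = -4*x + 2*z
  coefficient of dy ∧ dz: ∂f_3/∂y - ∂f_2/∂z = ∂(-2*x^2 + 3*y^2 + 2)/∂y - ∂(x*(-x + y))/∂z = 6*y
Assembling: d(omega) = (-2*x + y) dx ∧ dy + (-4*x + 2*z) dx ∧ dz + (6*y) dy ∧ dz.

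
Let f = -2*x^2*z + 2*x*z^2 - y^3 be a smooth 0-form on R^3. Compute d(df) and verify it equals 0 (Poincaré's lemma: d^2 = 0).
d(df) = 0

Step 1: df = sum_i (∂f/∂x_i) dx_i = (2*z*(-2*x + z)) dx + (-3*y^2) dy + (2*x*(-x + 2*z)) dz.
Step 2: Apply d again. Using the 1-form formula, the coefficient of dx ∧ dy in d(df) is ∂^2 f/∂x ∂y - ∂^2 f/∂y ∂x = (0) - (0) = 0 (equality of mixed partials for smooth f).
Similarly for dx ∧ dz and dy ∧ dz — all coefficients vanish. So d(df) = 0.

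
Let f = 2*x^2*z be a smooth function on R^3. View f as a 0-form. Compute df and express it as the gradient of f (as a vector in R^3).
df = (4*x*z) dx + (0) dy + (2*x^2) dz; grad f = (4*x*z, 0, 2*x^2)

For a 0-form f, d f = (∂f/∂x) dx + (∂f/∂y) dy + (∂f/∂z) dz. The components of the vector representation are exactly the entries of grad f in Cartesian coordinates:
  ∂f/∂x = 4*x*z
  ∂f/∂y = 0
  ∂f/∂z = 2*x^2.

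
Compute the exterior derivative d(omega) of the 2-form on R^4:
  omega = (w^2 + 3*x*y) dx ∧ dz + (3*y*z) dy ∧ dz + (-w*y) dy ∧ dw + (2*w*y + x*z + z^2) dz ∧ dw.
d(omega) = (-3*x) dx ∧ dy ∧ dz + (2*w + z) dx ∧ dz ∧ dw + (2*w) dy ∧ dz ∧ dw

For a 2-form omega = sum_{i<j} g_{ij} dx_i ∧ dx_j, the exterior derivative is
  d(omega) = sum_{i<j} d(g_{ij}) ∧ dx_i ∧ dx_j = sum_{i<j, k} (∂g_{ij}/∂x_k) dx_k ∧ dx_i ∧ dx_j.
Expand each term, using dx_k ∧ dx_i ∧ dx_j = sgn(permutation) dx_{(a)} ∧ dx_{(b)} ∧ dx_{(c)} with (a < b < c) sorted:
  d(w^2 + 3*x*y) includes (∂/∂y)(w^2 + 3*x*y) dy = (3*x) dy, which multiplied by dx ∧ dz gives (-3*x) dx ∧ dy ∧ dz
  d(w^2 + 3*x*y) includes (∂/∂w)(w^2 + 3*x*y) dw = (2*w) dw, which multiplied by dx ∧ dz gives (2*w) dx ∧ dz ∧ dw
  d(2*w*y + x*z + z^2) includes (∂/∂x)(2*w*y + x*z + z^2) dx = (z) dx, which multiplied by dz ∧ dw gives (z) dx ∧ dz ∧ dw
  d(2*w*y + x*z + z^2) includes (∂/∂y)(2*w*y + x*z + z^2) dy = (2*w) dy, which multiplied by dz ∧ dw gives (2*w) dy ∧ dz ∧ dw
Collecting like 3-forms: d(omega) = (-3*x) dx ∧ dy ∧ dz + (2*w + z) dx ∧ dz ∧ dw + (2*w) dy ∧ dz ∧ dw.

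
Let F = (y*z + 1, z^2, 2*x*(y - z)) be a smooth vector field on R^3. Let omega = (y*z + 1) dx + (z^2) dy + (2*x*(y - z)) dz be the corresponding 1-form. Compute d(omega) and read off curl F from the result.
d(omega) = (2*x - 2*z) dy ∧ dz + (-y + 2*z) dz ∧ dx + (-z) dx ∧ dy; curl F = (2*x - 2*z, -y + 2*z, -z)

d omega = sum_{i<j} (∂f_j/∂x_i - ∂f_i/∂x_j) dx_i ∧ dx_j. Under the identification (dy ∧ dz, dz ∧ dx, dx ∧ dy) ↔ (e_x, e_y, e_z), the coefficients are exactly the components of curl F. Compute:
  ∂R/∂y - ∂Q/∂z = (2*x) - (2*z) = 2*x - 2*z
  ∂P/∂z - ∂R/∂x = (y) - (2*y - 2*z) = -y + 2*z
  ∂Q/∂x - ∂P/∂y = (0) - (z) = -z.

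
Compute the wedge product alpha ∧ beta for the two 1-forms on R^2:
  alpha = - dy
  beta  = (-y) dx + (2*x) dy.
alpha ∧ beta = (-y) dx ∧ dy

Distribute the wedge, using dx_i ∧ dx_j = -dx_j ∧ dx_i and dx_i ∧ dx_i = 0. For each pair (i, j) with i < j, the coefficient of dx_i ∧ dx_j in alpha ∧ beta is (alpha_i * beta_j - alpha_j * beta_i). Collecting: alpha ∧ beta = (-y) dx ∧ dy.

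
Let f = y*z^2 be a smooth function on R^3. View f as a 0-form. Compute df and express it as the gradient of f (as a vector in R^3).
df = (0) dx + (z^2) dy + (2*y*z) dz; grad f = (0, z^2, 2*y*z)

For a 0-form f, d f = (∂f/∂x) dx + (∂f/∂y) dy + (∂f/∂z) dz. The components of the vector representation are exactly the entries of grad f in Cartesian coordinates:
  ∂f/∂x = 0
  ∂f/∂y = z^2
  ∂f/∂z = 2*y*z.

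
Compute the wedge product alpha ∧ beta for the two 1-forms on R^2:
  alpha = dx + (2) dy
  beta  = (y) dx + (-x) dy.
alpha ∧ beta = (-x - 2*y) dx ∧ dy

Distribute the wedge, using dx_i ∧ dx_j = -dx_j ∧ dx_i and dx_i ∧ dx_i = 0. For each pair (i, j) with i < j, the coefficient of dx_i ∧ dx_j in alpha ∧ beta is (alpha_i * beta_j - alpha_j * beta_i). Collecting: alpha ∧ beta = (-x - 2*y) dx ∧ dy.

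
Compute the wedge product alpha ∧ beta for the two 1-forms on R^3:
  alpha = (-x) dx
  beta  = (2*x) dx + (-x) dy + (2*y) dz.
alpha ∧ beta = (x^2) dx ∧ dy + (-2*x*y) dx ∧ dz

Distribute the wedge, using dx_i ∧ dx_j = -dx_j ∧ dx_i and dx_i ∧ dx_i = 0. For each pair (i, j) with i < j, the coefficient of dx_i ∧ dx_j in alpha ∧ beta is (alpha_i * beta_j - alpha_j * beta_i). Collecting: alpha ∧ beta = (x^2) dx ∧ dy + (-2*x*y) dx ∧ dz.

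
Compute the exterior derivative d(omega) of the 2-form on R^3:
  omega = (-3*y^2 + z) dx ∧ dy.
d(omega) = (1) dx ∧ dy ∧ dz

For a 2-form omega = sum_{i<j} g_{ij} dx_i ∧ dx_j, the exterior derivative is
  d(omega) = sum_{i<j} d(g_{ij}) ∧ dx_i ∧ dx_j = sum_{i<j, k} (∂g_{ij}/∂x_k) dx_k ∧ dx_i ∧ dx_j.
Expand each term, using dx_k ∧ dx_i ∧ dx_j = sgn(permutation) dx_{(a)} ∧ dx_{(b)} ∧ dx_{(c)} with (a < b < c) sorted:
  d(-3*y^2 + z) includes (∂/∂z)(-3*y^2 + z) dz = (1) dz, which multiplied by dx ∧ dy gives (1) dx ∧ dy ∧ dz
Collecting like 3-forms: d(omega) = (1) dx ∧ dy ∧ dz.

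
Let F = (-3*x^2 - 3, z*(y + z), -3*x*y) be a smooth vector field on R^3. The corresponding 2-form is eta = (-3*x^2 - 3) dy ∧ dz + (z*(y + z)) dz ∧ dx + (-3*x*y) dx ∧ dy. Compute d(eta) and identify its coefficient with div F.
d(eta) = (-6*x + z) dx ∧ dy ∧ dz; div F = -6*x + z

For a 2-form in R^3 of the form above, applying d gives a 3-form with coefficient ∂P/∂x + ∂Q/∂y + ∂R/∂z:
  ∂P/∂x = -6*x
  ∂Q/∂y = z
  ∂R/∂z = 0
Sum = -6*x + z, which is exactly div F.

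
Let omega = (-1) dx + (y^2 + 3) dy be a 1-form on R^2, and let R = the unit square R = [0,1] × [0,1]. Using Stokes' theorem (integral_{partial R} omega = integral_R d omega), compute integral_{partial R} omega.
integral_(partial R) omega = 0

Stokes: integral_partial_R omega = integral_R d omega with d omega = (∂Q/∂x - ∂P/∂y) dx ∧ dy.
  ∂Q/∂x = 0
  ∂P/∂y = 0
  integrand = ∂Q/∂x - ∂P/∂y = 0.
Integrating over R: integral_0^1 integral_0^1 (0) dx dy = 0.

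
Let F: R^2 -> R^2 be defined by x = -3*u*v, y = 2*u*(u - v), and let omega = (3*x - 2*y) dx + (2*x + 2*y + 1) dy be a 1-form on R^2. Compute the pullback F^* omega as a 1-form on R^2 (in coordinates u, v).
F^* omega = (16*u^3 - 36*u^2*v + 35*u*v^2 + 4*u - 2*v) du + (u*(4*u^2 + 35*u*v - 2)) dv

Using F^*(f dg) = (f ∘ F) d(g ∘ F), substitute each coordinate x_i by F_i(u, v) in f_i, and replace dx_i by d F_i = (∂F_i/∂u) du + (∂F_i/∂v) dv.
  For the x component: f_1(F) = u*(-4*u - 5*v); d F_1 = (-3*v) du + (-3*u) dv
  For the y component: f_2(F) = 4*u^2 - 10*u*v + 1; d F_2 = (4*u - 2*v) du + (-2*u) dv
Combining and collecting du, dv coefficients:
  coeff of du: 16*u^3 - 36*u^2*v + 35*u*v^2 + 4*u - 2*v
  coeff of dv: u*(4*u^2 + 35*u*v - 2)
F^* omega = (16*u^3 - 36*u^2*v + 35*u*v^2 + 4*u - 2*v) du + (u*(4*u^2 + 35*u*v - 2)) dv.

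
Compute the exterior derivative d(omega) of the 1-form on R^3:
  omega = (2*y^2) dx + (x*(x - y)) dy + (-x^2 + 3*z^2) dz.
d(omega) = (2*x - 5*y) dx ∧ dy + (-2*x) dx ∧ dz

For a 1-form omega = sum_i f_i dx_i, the exterior derivative is
  d(omega) = sum_{i < j} (∂f_j/∂x_i - ∂f_i/∂x_j) dx_i ∧ dx_j.
  coefficient of dx ∧ dy: ∂f_2/∂x - ∂f_1/∂y = ∂(x*(x - y))/∂x - ∂(2*y^2)/∂y = 2*x - 5*y
  coefficient of dx ∧ dz: ∂f_3/∂x - ∂f_1/∂z = ∂(-x^2 + 3*z^2)/∂x - ∂(2*y^2)/∂z = -2*x
Assembling: d(omega) = (2*x - 5*y) dx ∧ dy + (-2*x) dx ∧ dz.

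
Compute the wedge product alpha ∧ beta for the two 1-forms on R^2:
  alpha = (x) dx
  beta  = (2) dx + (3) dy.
alpha ∧ beta = (3*x) dx ∧ dy

Distribute the wedge, using dx_i ∧ dx_j = -dx_j ∧ dx_i and dx_i ∧ dx_i = 0. For each pair (i, j) with i < j, the coefficient of dx_i ∧ dx_j in alpha ∧ beta is (alpha_i * beta_j - alpha_j * beta_i). Collecting: alpha ∧ beta = (3*x) dx ∧ dy.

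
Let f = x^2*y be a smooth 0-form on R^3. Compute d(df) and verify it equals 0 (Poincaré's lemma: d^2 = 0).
d(df) = 0

Step 1: df = sum_i (∂f/∂x_i) dx_i = (2*x*y) dx + (x^2) dy + (0) dz.
Step 2: Apply d again. Using the 1-form formula, the coefficient of dx ∧ dy in d(df) is ∂^2 f/∂x ∂y - ∂^2 f/∂y ∂x = (2*x) - (2*x) = 0 (equality of mixed partials for smooth f).
Similarly for dx ∧ dz and dy ∧ dz — all coefficients vanish. So d(df) = 0.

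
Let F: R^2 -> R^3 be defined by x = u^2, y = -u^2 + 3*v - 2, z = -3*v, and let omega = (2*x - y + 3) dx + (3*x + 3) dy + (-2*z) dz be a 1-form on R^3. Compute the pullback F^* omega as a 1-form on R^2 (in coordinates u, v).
F^* omega = (2*u*(2 - 3*v)) du + (9*u^2 - 18*v + 9) dv

Using F^*(f dg) = (f ∘ F) d(g ∘ F), substitute each coordinate x_i by F_i(u, v) in f_i, and replace dx_i by d F_i = (∂F_i/∂u) du + (∂F_i/∂v) dv.
  For the x component: f_1(F) = 3*u^2 - 3*v + 5; d F_1 = (2*u) du + (0) dv
  For the y component: f_2(F) = 3*u^2 + 3; d F_2 = (-2*u) du + (3) dv
  For the z component: f_3(F) = 6*v; d F_3 = (0) du + (-3) dv
Combining and collecting du, dv coefficients:
  coeff of du: 2*u*(2 - 3*v)
  coeff of dv: 9*u^2 - 18*v + 9
F^* omega = (2*u*(2 - 3*v)) du + (9*u^2 - 18*v + 9) dv.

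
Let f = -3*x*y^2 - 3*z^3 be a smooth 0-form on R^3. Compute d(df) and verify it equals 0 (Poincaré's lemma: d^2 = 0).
d(df) = 0

Step 1: df = sum_i (∂f/∂x_i) dx_i = (-3*y^2) dx + (-6*x*y) dy + (-9*z^2) dz.
Step 2: Apply d again. Using the 1-form formula, the coefficient of dx ∧ dy in d(df) is ∂^2 f/∂x ∂y - ∂^2 f/∂y ∂x = (-6*y) - (-6*y) = 0 (equality of mixed partials for smooth f).
Similarly for dx ∧ dz and dy ∧ dz — all coefficients vanish. So d(df) = 0.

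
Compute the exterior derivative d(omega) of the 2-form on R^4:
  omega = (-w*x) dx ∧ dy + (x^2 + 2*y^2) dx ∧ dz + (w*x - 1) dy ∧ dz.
d(omega) = (-x) dx ∧ dy ∧ dw + (w - 4*y) dx ∧ dy ∧ dz + (x) dy ∧ dz ∧ dw

For a 2-form omega = sum_{i<j} g_{ij} dx_i ∧ dx_j, the exterior derivative is
  d(omega) = sum_{i<j} d(g_{ij}) ∧ dx_i ∧ dx_j = sum_{i<j, k} (∂g_{ij}/∂x_k) dx_k ∧ dx_i ∧ dx_j.
Expand each term, using dx_k ∧ dx_i ∧ dx_j = sgn(permutation) dx_{(a)} ∧ dx_{(b)} ∧ dx_{(c)} with (a < b < c) sorted:
  d(-w*x) includes (∂/∂w)(-w*x) dw = (-x) dw, which multiplied by dx ∧ dy gives (-x) dx ∧ dy ∧ dw
  d(x^2 + 2*y^2) includes (∂/∂y)(x^2 + 2*y^2) dy = (4*y) dy, which multiplied by dx ∧ dz gives (-4*y) dx ∧ dy ∧ dz
  d(w*x - 1) includes (∂/∂x)(w*x - 1) dx = (w) dx, which multiplied by dy ∧ dz gives (w) dx ∧ dy ∧ dz
  d(w*x - 1) includes (∂/∂w)(w*x - 1) dw = (x) dw, which multiplied by dy ∧ dz gives (x) dy ∧ dz ∧ dw
Collecting like 3-forms: d(omega) = (-x) dx ∧ dy ∧ dw + (w - 4*y) dx ∧ dy ∧ dz + (x) dy ∧ dz ∧ dw.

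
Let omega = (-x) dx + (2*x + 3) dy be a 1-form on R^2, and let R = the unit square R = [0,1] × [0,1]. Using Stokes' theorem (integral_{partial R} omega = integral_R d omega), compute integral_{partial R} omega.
integral_(partial R) omega = 2

Stokes: integral_partial_R omega = integral_R d omega with d omega = (∂Q/∂x - ∂P/∂y) dx ∧ dy.
  ∂Q/∂x = 2
  ∂P/∂y = 0
  integrand = ∂Q/∂x - ∂P/∂y = 2.
Integrating over R: integral_0^1 integral_0^1 (2) dx dy = 2.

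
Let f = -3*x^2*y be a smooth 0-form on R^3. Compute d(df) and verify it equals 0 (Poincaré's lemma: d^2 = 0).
d(df) = 0

Step 1: df = sum_i (∂f/∂x_i) dx_i = (-6*x*y) dx + (-3*x^2) dy + (0) dz.
Step 2: Apply d again. Using the 1-form formula, the coefficient of dx ∧ dy in d(df) is ∂^2 f/∂x ∂y - ∂^2 f/∂y ∂x = (-6*x) - (-6*x) = 0 (equality of mixed partials for smooth f).
Similarly for dx ∧ dz and dy ∧ dz — all coefficients vanish. So d(df) = 0.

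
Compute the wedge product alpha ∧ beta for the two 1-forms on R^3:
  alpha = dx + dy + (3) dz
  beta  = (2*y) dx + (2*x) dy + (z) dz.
alpha ∧ beta = (2*x - 2*y) dx ∧ dy + (-6*y + z) dx ∧ dz + (-6*x + z) dy ∧ dz

Distribute the wedge, using dx_i ∧ dx_j = -dx_j ∧ dx_i and dx_i ∧ dx_i = 0. For each pair (i, j) with i < j, the coefficient of dx_i ∧ dx_j in alpha ∧ beta is (alpha_i * beta_j - alpha_j * beta_i). Collecting: alpha ∧ beta = (2*x - 2*y) dx ∧ dy + (-6*y + z) dx ∧ dz + (-6*x + z) dy ∧ dz.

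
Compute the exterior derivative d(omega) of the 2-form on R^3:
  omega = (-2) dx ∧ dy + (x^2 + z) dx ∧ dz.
d(omega) = 0

For a 2-form omega = sum_{i<j} g_{ij} dx_i ∧ dx_j, the exterior derivative is
  d(omega) = sum_{i<j} d(g_{ij}) ∧ dx_i ∧ dx_j = sum_{i<j, k} (∂g_{ij}/∂x_k) dx_k ∧ dx_i ∧ dx_j.
Expand each term, using dx_k ∧ dx_i ∧ dx_j = sgn(permutation) dx_{(a)} ∧ dx_{(b)} ∧ dx_{(c)} with (a < b < c) sorted:

Collecting like 3-forms: d(omega) = 0.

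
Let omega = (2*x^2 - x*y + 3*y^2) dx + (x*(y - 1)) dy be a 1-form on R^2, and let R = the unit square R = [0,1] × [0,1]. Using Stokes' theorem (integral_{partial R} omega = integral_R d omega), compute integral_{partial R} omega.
integral_(partial R) omega = -3

Stokes: integral_partial_R omega = integral_R d omega with d omega = (∂Q/∂x - ∂P/∂y) dx ∧ dy.
  ∂Q/∂x = y - 1
  ∂P/∂y = -x + 6*y
  integrand = ∂Q/∂x - ∂P/∂y = x - 5*y - 1.
Integrating over R: integral_0^1 integral_0^1 (x - 5*y - 1) dx dy = -3.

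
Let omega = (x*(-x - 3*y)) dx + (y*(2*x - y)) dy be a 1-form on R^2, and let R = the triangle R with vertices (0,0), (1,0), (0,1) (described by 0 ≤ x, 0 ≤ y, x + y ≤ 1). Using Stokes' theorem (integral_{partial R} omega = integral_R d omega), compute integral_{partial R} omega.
integral_(partial R) omega = 5/6

Stokes: integral_partial_R omega = integral_R d omega with d omega = (∂Q/∂x - ∂P/∂y) dx ∧ dy.
  ∂Q/∂x = 2*y
  ∂P/∂y = -3*x
  integrand = ∂Q/∂x - ∂P/∂y = 3*x + 2*y.
Integrating over R: integral_0^1 integral_0^{1-x} (3*x + 2*y) dy dx = 5/6.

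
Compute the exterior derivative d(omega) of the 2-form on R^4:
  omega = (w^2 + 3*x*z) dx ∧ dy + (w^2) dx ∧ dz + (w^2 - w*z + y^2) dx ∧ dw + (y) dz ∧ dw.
d(omega) = (3*x) dx ∧ dy ∧ dz + (2*w - 2*y) dx ∧ dy ∧ dw + (3*w) dx ∧ dz ∧ dw + (1) dy ∧ dz ∧ dw

For a 2-form omega = sum_{i<j} g_{ij} dx_i ∧ dx_j, the exterior derivative is
  d(omega) = sum_{i<j} d(g_{ij}) ∧ dx_i ∧ dx_j = sum_{i<j, k} (∂g_{ij}/∂x_k) dx_k ∧ dx_i ∧ dx_j.
Expand each term, using dx_k ∧ dx_i ∧ dx_j = sgn(permutation) dx_{(a)} ∧ dx_{(b)} ∧ dx_{(c)} with (a < b < c) sorted:
  d(w^2 + 3*x*z) includes (∂/∂z)(w^2 + 3*x*z) dz = (3*x) dz, which multiplied by dx ∧ dy gives (3*x) dx ∧ dy ∧ dz
  d(w^2 + 3*x*z) includes (∂/∂w)(w^2 + 3*x*z) dw = (2*w) dw, which multiplied by dx ∧ dy gives (2*w) dx ∧ dy ∧ dw
  d(w^2) includes (∂/∂w)(w^2) dw = (2*w) dw, which multiplied by dx ∧ dz gives (2*w) dx ∧ dz ∧ dw
  d(w^2 - w*z + y^2) includes (∂/∂y)(w^2 - w*z + y^2) dy = (2*y) dy, which multiplied by dx ∧ dw gives (-2*y) dx ∧ dy ∧ dw
  d(w^2 - w*z + y^2) includes (∂/∂z)(w^2 - w*z + y^2) dz = (-w) dz, which multiplied by dx ∧ dw gives (w) dx ∧ dz ∧ dw
  d(y) includes (∂/∂y)(y) dy = (1) dy, which multiplied by dz ∧ dw gives (1) dy ∧ dz ∧ dw
Collecting like 3-forms: d(omega) = (3*x) dx ∧ dy ∧ dz + (2*w - 2*y) dx ∧ dy ∧ dw + (3*w) dx ∧ dz ∧ dw + (1) dy ∧ dz ∧ dw.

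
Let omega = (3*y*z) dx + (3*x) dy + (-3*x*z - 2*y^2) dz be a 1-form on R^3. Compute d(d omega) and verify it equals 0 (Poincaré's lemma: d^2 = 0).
d(d omega) = 0

Step 1: d omega = sum_{i<j} (∂f_j/∂x_i - ∂f_i/∂x_j) dx_i ∧ dx_j:
  coeff of dx ∧ dy: 3 - 3*z
  coeff of dx ∧ dz: -3*y - 3*z
  coeff of dy ∧ dz: -4*y
Step 2: Apply d again to each 2-form coefficient. The only possible 3-form in R^3 is dx ∧ dy ∧ dz, with coefficient
  ∂(coeff of dy∧dz)/∂x - ∂(coeff of dx∧dz)/∂y + ∂(coeff of dx∧dy)/∂z
  = ∂/∂x (-4*y) - ∂/∂y (-3*y - 3*z) + ∂/∂z (3 - 3*z).
Each of these terms simplifies to sums of mixed partials that cancel in pairs. The result is 0 (by equality of mixed partials for smooth functions — Schwarz / Clairaut).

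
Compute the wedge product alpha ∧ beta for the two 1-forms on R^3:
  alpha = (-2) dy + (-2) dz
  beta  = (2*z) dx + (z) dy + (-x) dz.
alpha ∧ beta = (4*z) dx ∧ dy + (2*x + 2*z) dy ∧ dz + (4*z) dx ∧ dz

Distribute the wedge, using dx_i ∧ dx_j = -dx_j ∧ dx_i and dx_i ∧ dx_i = 0. For each pair (i, j) with i < j, the coefficient of dx_i ∧ dx_j in alpha ∧ beta is (alpha_i * beta_j - alpha_j * beta_i). Collecting: alpha ∧ beta = (4*z) dx ∧ dy + (2*x + 2*z) dy ∧ dz + (4*z) dx ∧ dz.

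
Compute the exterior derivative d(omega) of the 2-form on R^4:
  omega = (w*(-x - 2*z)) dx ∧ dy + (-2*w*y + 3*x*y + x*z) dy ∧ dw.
d(omega) = (-2*w) dx ∧ dy ∧ dz + (-x + 3*y - z) dx ∧ dy ∧ dw + (-x) dy ∧ dz ∧ dw

For a 2-form omega = sum_{i<j} g_{ij} dx_i ∧ dx_j, the exterior derivative is
  d(omega) = sum_{i<j} d(g_{ij}) ∧ dx_i ∧ dx_j = sum_{i<j, k} (∂g_{ij}/∂x_k) dx_k ∧ dx_i ∧ dx_j.
Expand each term, using dx_k ∧ dx_i ∧ dx_j = sgn(permutation) dx_{(a)} ∧ dx_{(b)} ∧ dx_{(c)} with (a < b < c) sorted:
  d(w*(-x - 2*z)) includes (∂/∂z)(w*(-x - 2*z)) dz = (-2*w) dz, which multiplied by dx ∧ dy gives (-2*w) dx ∧ dy ∧ dz
  d(w*(-x - 2*z)) includes (∂/∂w)(w*(-x - 2*z)) dw = (-x - 2*z) dw, which multiplied by dx ∧ dy gives (-x - 2*z) dx ∧ dy ∧ dw
  d(-2*w*y + 3*x*y + x*z) includes (∂/∂x)(-2*w*y + 3*x*y + x*z) dx = (3*y + z) dx, which multiplied by dy ∧ dw gives (3*y + z) dx ∧ dy ∧ dw
  d(-2*w*y + 3*x*y + x*z) includes (∂/∂z)(-2*w*y + 3*x*y + x*z) dz = (x) dz, which multiplied by dy ∧ dw gives (-x) dy ∧ dz ∧ dw
Collecting like 3-forms: d(omega) = (-2*w) dx ∧ dy ∧ dz + (-x + 3*y - z) dx ∧ dy ∧ dw + (-x) dy ∧ dz ∧ dw.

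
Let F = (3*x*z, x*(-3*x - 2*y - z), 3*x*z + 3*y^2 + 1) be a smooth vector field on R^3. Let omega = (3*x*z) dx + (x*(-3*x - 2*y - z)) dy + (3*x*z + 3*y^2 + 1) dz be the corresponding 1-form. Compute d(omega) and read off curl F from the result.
d(omega) = (x + 6*y) dy ∧ dz + (3*x - 3*z) dz ∧ dx + (-6*x - 2*y - z) dx ∧ dy; curl F = (x + 6*y, 3*x - 3*z, -6*x - 2*y - z)

d omega = sum_{i<j} (∂f_j/∂x_i - ∂f_i/∂x_j) dx_i ∧ dx_j. Under the identification (dy ∧ dz, dz ∧ dx, dx ∧ dy) ↔ (e_x, e_y, e_z), the coefficients are exactly the components of curl F. Compute:
  ∂R/∂y - ∂Q/∂z = (6*y) - (-x) = x + 6*y
  ∂P/∂z - ∂R/∂x = (3*x) - (3*z) = 3*x - 3*z
  ∂Q/∂x - ∂P/∂y = (-6*x - 2*y - z) - (0) = -6*x - 2*y - z.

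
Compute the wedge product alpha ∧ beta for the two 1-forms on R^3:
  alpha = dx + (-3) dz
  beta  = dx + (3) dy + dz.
alpha ∧ beta = (3) dx ∧ dy + (4) dx ∧ dz + (9) dy ∧ dz

Distribute the wedge, using dx_i ∧ dx_j = -dx_j ∧ dx_i and dx_i ∧ dx_i = 0. For each pair (i, j) with i < j, the coefficient of dx_i ∧ dx_j in alpha ∧ beta is (alpha_i * beta_j - alpha_j * beta_i). Collecting: alpha ∧ beta = (3) dx ∧ dy + (4) dx ∧ dz + (9) dy ∧ dz.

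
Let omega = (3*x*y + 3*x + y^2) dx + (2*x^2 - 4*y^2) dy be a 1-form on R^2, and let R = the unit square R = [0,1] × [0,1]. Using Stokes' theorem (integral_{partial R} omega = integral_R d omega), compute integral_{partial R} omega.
integral_(partial R) omega = -1/2

Stokes: integral_partial_R omega = integral_R d omega with d omega = (∂Q/∂x - ∂P/∂y) dx ∧ dy.
  ∂Q/∂x = 4*x
  ∂P/∂y = 3*x + 2*y
  integrand = ∂Q/∂x - ∂P/∂y = x - 2*y.
Integrating over R: integral_0^1 integral_0^1 (x - 2*y) dx dy = -1/2.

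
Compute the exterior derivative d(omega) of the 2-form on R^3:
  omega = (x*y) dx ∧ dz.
d(omega) = (-x) dx ∧ dy ∧ dz

For a 2-form omega = sum_{i<j} g_{ij} dx_i ∧ dx_j, the exterior derivative is
  d(omega) = sum_{i<j} d(g_{ij}) ∧ dx_i ∧ dx_j = sum_{i<j, k} (∂g_{ij}/∂x_k) dx_k ∧ dx_i ∧ dx_j.
Expand each term, using dx_k ∧ dx_i ∧ dx_j = sgn(permutation) dx_{(a)} ∧ dx_{(b)} ∧ dx_{(c)} with (a < b < c) sorted:
  d(x*y) includes (∂/∂y)(x*y) dy = (x) dy, which multiplied by dx ∧ dz gives (-x) dx ∧ dy ∧ dz
Collecting like 3-forms: d(omega) = (-x) dx ∧ dy ∧ dz.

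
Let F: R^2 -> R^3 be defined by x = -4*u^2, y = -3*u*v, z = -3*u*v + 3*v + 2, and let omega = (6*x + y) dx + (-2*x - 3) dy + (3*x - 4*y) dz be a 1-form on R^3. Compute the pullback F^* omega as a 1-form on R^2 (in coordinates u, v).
F^* omega = (192*u^3 + 36*u^2*v - 36*u*v^2 + 9*v) du + (3*u*(4*u^2 - 12*u*v - 12*u + 12*v + 3)) dv

Using F^*(f dg) = (f ∘ F) d(g ∘ F), substitute each coordinate x_i by F_i(u, v) in f_i, and replace dx_i by d F_i = (∂F_i/∂u) du + (∂F_i/∂v) dv.
  For the x component: f_1(F) = 3*u*(-8*u - v); d F_1 = (-8*u) du + (0) dv
  For the y component: f_2(F) = 8*u^2 - 3; d F_2 = (-3*v) du + (-3*u) dv
  For the z component: f_3(F) = 12*u*(-u + v); d F_3 = (-3*v) du + (3 - 3*u) dv
Combining and collecting du, dv coefficients:
  coeff of du: 192*u^3 + 36*u^2*v - 36*u*v^2 + 9*v
  coeff of dv: 3*u*(4*u^2 - 12*u*v - 12*u + 12*v + 3)
F^* omega = (192*u^3 + 36*u^2*v - 36*u*v^2 + 9*v) du + (3*u*(4*u^2 - 12*u*v - 12*u + 12*v + 3)) dv.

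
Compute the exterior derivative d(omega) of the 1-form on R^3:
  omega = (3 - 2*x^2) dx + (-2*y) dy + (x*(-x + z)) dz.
d(omega) = (-2*x + z) dx ∧ dz

For a 1-form omega = sum_i f_i dx_i, the exterior derivative is
  d(omega) = sum_{i < j} (∂f_j/∂x_i - ∂f_i/∂x_j) dx_i ∧ dx_j.
  coefficient of dx ∧ dz: ∂f_3/∂x - ∂f_1/∂z = ∂(x*(-x + z))/∂x - ∂(3 - 2*x^2)/∂z = -2*x + z
Assembling: d(omega) = (-2*x + z) dx ∧ dz.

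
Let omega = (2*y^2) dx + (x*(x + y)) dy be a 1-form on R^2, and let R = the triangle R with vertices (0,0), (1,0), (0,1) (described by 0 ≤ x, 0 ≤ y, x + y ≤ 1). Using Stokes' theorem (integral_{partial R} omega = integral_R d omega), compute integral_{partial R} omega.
integral_(partial R) omega = -1/6

Stokes: integral_partial_R omega = integral_R d omega with d omega = (∂Q/∂x - ∂P/∂y) dx ∧ dy.
  ∂Q/∂x = 2*x + y
  ∂P/∂y = 4*y
  integrand = ∂Q/∂x - ∂P/∂y = 2*x - 3*y.
Integrating over R: integral_0^1 integral_0^{1-x} (2*x - 3*y) dy dx = -1/6.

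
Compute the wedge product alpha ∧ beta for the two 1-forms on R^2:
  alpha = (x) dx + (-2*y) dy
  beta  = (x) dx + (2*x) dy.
alpha ∧ beta = (2*x*(x + y)) dx ∧ dy

Distribute the wedge, using dx_i ∧ dx_j = -dx_j ∧ dx_i and dx_i ∧ dx_i = 0. For each pair (i, j) with i < j, the coefficient of dx_i ∧ dx_j in alpha ∧ beta is (alpha_i * beta_j - alpha_j * beta_i). Collecting: alpha ∧ beta = (2*x*(x + y)) dx ∧ dy.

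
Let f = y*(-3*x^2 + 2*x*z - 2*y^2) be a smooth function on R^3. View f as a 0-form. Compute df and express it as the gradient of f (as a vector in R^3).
df = (2*y*(-3*x + z)) dx + (-3*x^2 + 2*x*z - 6*y^2) dy + (2*x*y) dz; grad f = (2*y*(-3*x + z), -3*x^2 + 2*x*z - 6*y^2, 2*x*y)

For a 0-form f, d f = (∂f/∂x) dx + (∂f/∂y) dy + (∂f/∂z) dz. The components of the vector representation are exactly the entries of grad f in Cartesian coordinates:
  ∂f/∂x = 2*y*(-3*x + z)
  ∂f/∂y = -3*x^2 + 2*x*z - 6*y^2
  ∂f/∂z = 2*x*y.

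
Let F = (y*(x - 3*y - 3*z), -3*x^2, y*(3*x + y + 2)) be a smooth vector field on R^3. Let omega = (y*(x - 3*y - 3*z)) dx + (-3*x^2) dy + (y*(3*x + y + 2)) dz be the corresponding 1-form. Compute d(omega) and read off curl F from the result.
d(omega) = (3*x + 2*y + 2) dy ∧ dz + (-6*y) dz ∧ dx + (-7*x + 6*y + 3*z) dx ∧ dy; curl F = (3*x + 2*y + 2, -6*y, -7*x + 6*y + 3*z)

d omega = sum_{i<j} (∂f_j/∂x_i - ∂f_i/∂x_j) dx_i ∧ dx_j. Under the identification (dy ∧ dz, dz ∧ dx, dx ∧ dy) ↔ (e_x, e_y, e_z), the coefficients are exactly the components of curl F. Compute:
  ∂R/∂y - ∂Q/∂z = (3*x + 2*y + 2) - (0) = 3*x + 2*y + 2
  ∂P/∂z - ∂R/∂x = (-3*y) - (3*y) = -6*y
  ∂Q/∂x - ∂P/∂y = (-6*x) - (x - 6*y - 3*z) = -7*x + 6*y + 3*z.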